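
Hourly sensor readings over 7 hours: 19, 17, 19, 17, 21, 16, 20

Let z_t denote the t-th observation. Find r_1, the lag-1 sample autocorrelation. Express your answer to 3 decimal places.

Mean z̄ = (19 + 17 + 19 + 17 + 21 + 16 + 20)/7 = 18.4286
Σ(z_t−z̄)(z_{t+1}−z̄) = (-0.8163) + (-0.8163) + (-0.8163) + (-3.6735) + (-6.2449) + (-3.8163) = -16.1837
Denominator Σ(z_t−z̄)² = 19.7143
r_1 = -16.1837 / 19.7143 = -0.821

-0.821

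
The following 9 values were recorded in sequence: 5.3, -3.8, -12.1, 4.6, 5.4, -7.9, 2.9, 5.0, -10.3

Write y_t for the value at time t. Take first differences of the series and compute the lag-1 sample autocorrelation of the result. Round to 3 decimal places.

-0.214

First differences Δy: -9.1, -8.3, 16.7, 0.8, -13.3, 10.8, 2.1, -15.3
Mean of differences = -1.9500
Numerator Σ(Δy_t−Δȳ)(Δy_{t+1}−Δȳ) = -200.0925
Denominator Σ(Δy_t−Δȳ)² = 932.8400
r_1(Δy) = -200.0925 / 932.8400 = -0.214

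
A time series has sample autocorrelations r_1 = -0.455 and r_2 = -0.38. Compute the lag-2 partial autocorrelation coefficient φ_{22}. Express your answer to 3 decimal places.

-0.740

φ_{22} = (r_2 − r_1²) / (1 − r_1²)
r_1² = (-0.455)² = 0.207025
Numerator = -0.38 − 0.2070 = -0.5870; denominator = 1 − 0.2070 = 0.7930
φ_{22} = -0.5870 / 0.7930 = -0.740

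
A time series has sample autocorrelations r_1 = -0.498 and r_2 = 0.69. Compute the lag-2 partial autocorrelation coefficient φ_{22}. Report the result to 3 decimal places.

φ_{22} = (r_2 − r_1²) / (1 − r_1²)
r_1² = (-0.498)² = 0.248004
Numerator = 0.69 − 0.2480 = 0.4420; denominator = 1 − 0.2480 = 0.7520
φ_{22} = 0.4420 / 0.7520 = 0.588

0.588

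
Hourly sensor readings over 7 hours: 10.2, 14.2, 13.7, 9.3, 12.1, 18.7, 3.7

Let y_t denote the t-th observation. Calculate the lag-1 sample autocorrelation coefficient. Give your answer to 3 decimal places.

Mean ȳ = (10.2 + 14.2 + 13.7 + 9.3 + 12.1 + 18.7 + 3.7)/7 = 11.7000
Deviations from mean: -1.5000, 2.5000, 2.0000, -2.4000, 0.4000, 7.0000, -8.0000
Σ(y_t−ȳ)(y_{t+1}−ȳ) = (-3.7500) + (5.0000) + (-4.8000) + (-0.9600) + (2.8000) + (-56.0000) = -57.7100
Denominator Σ(y_t−ȳ)² = 131.4200
r_1 = -57.7100 / 131.4200 = -0.439

-0.439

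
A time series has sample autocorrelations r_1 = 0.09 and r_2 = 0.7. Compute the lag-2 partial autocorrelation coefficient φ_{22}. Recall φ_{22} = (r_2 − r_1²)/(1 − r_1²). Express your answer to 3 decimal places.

φ_{22} = (r_2 − r_1²) / (1 − r_1²)
r_1² = (0.09)² = 0.0081
Numerator = 0.7 − 0.0081 = 0.6919; denominator = 1 − 0.0081 = 0.9919
φ_{22} = 0.6919 / 0.9919 = 0.698

0.698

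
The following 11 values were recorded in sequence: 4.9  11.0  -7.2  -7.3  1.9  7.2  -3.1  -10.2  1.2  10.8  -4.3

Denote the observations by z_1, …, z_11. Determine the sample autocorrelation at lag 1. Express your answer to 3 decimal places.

Mean z̄ = (4.9 + 11.0 − 7.2 − 7.3 + 1.9 + 7.2 − 3.1 − 10.2 + 1.2 + 10.8 − 4.3)/11 = 0.4455
Numerator Σ_{t=1}^{10}(z_t−z̄)(z_{t+1}−z̄) = -11.4639
Denominator Σ(z_t−z̄)² = 553.6273
r_1 = -11.4639 / 553.6273 = -0.021

-0.021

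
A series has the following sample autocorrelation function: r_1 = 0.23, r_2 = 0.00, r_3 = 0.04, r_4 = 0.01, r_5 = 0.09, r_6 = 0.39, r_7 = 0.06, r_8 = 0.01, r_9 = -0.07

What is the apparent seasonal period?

The largest autocorrelation is r_6 = 0.39; the remaining lags stay at or below 0.23. The elevated value at lag 1 (0.23), dropping to 0.00 at lag 2, reflects decaying short-term dependence rather than seasonality.
The dominant spike at lag 6 indicates a seasonal period of 6.

6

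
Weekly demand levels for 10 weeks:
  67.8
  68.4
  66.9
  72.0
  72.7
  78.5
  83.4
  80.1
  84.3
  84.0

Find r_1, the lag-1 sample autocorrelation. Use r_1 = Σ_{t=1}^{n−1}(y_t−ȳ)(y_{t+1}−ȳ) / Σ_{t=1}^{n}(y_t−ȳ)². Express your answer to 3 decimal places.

Mean ȳ = (67.8 + 68.4 + 66.9 + 72.0 + 72.7 + 78.5 + 83.4 + 80.1 + 84.3 + 84.0)/10 = 75.8100
Numerator Σ_{t=1}^{9}(y_t−ȳ)(y_{t+1}−ȳ) = 321.7409
Denominator Σ(y_t−ȳ)² = 445.0490
r_1 = 321.7409 / 445.0490 = 0.723

0.723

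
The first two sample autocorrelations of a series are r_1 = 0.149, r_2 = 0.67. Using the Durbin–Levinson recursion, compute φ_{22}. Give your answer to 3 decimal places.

0.663

φ_{22} = (r_2 − r_1²) / (1 − r_1²)
r_1² = (0.149)² = 0.022201
Numerator = 0.67 − 0.0222 = 0.6478; denominator = 1 − 0.0222 = 0.9778
φ_{22} = 0.6478 / 0.9778 = 0.663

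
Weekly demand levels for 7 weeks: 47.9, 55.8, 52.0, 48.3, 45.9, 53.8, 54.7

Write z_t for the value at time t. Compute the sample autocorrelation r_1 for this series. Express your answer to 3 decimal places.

Mean z̄ = (47.9 + 55.8 + 52.0 + 48.3 + 45.9 + 53.8 + 54.7)/7 = 51.2000
Deviations from mean: -3.3000, 4.6000, 0.8000, -2.9000, -5.3000, 2.6000, 3.5000
Σ(z_t−z̄)(z_{t+1}−z̄) = (-15.1800) + (3.6800) + (-2.3200) + (15.3700) + (-13.7800) + (9.1000) = -3.1300
Denominator Σ(z_t−z̄)² = 88.2000
r_1 = -3.1300 / 88.2000 = -0.035

-0.035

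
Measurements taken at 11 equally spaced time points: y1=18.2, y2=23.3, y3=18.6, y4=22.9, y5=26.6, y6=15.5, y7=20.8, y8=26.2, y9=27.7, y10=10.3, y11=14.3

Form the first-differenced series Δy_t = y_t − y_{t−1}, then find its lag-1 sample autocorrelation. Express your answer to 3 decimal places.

First differences Δy: 5.1, -4.7, 4.3, 3.7, -11.1, 5.3, 5.4, 1.5, -17.4, 4.0
Mean of differences = -0.3900
Numerator Σ(Δy_t−Δȳ)(Δy_{t+1}−Δȳ) = -192.3721
Denominator Σ(Δy_t−Δȳ)² = 580.2290
r_1(Δy) = -192.3721 / 580.2290 = -0.332

-0.332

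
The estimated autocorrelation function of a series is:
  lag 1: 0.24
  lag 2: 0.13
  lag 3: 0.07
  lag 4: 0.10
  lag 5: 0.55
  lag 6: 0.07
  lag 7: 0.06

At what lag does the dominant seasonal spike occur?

5

The largest autocorrelation is r_5 = 0.55; the remaining lags stay at or below 0.24. The elevated value at lag 1 (0.24), dropping to 0.13 at lag 2, reflects decaying short-term dependence rather than seasonality.
The dominant spike at lag 5 indicates a seasonal period of 5.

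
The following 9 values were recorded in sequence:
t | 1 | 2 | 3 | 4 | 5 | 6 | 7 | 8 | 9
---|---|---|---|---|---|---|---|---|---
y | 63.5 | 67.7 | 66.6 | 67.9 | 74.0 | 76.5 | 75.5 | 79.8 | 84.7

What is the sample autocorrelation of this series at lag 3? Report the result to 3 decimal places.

Mean ȳ = (63.5 + 67.7 + 66.6 + 67.9 + 74.0 + 76.5 + 75.5 + 79.8 + 84.7)/9 = 72.9111
Σ(y_t−ȳ)(y_{t+3}−ȳ) = (47.1601) + (-5.6743) + (-22.6499) + (-12.9732) + (7.5012) + (42.3090) = 55.6730
Denominator Σ(y_t−ȳ)² = 387.8689
r_3 = 55.6730 / 387.8689 = 0.144

0.144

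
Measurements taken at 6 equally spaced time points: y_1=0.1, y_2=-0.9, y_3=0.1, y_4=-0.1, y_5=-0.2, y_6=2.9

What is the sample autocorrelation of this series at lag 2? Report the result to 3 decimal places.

-0.047

Mean ȳ = (0.1 − 0.9 + 0.1 − 0.1 − 0.2 + 2.9)/6 = 0.3167
Σ(y_t−ȳ)(y_{t+2}−ȳ) = (0.0469) + (0.5069) + (0.1119) + (-1.0764) = -0.4106
Denominator Σ(y_t−ȳ)² = 8.6883
r_2 = -0.4106 / 8.6883 = -0.047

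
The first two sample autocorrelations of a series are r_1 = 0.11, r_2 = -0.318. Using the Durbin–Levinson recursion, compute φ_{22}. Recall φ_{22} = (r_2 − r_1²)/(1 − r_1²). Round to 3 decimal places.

φ_{22} = (r_2 − r_1²) / (1 − r_1²)
r_1² = (0.11)² = 0.0121
Numerator = -0.318 − 0.0121 = -0.3301; denominator = 1 − 0.0121 = 0.9879
φ_{22} = -0.3301 / 0.9879 = -0.334

-0.334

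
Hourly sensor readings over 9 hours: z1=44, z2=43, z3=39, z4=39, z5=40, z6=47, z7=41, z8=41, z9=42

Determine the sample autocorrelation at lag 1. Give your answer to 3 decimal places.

Mean z̄ = (44 + 43 + 39 + 39 + 40 + 47 + 41 + 41 + 42)/9 = 41.7778
Numerator Σ_{t=1}^{8}(z_t−z̄)(z_{t+1}−z̄) = -0.9383
Denominator Σ(z_t−z̄)² = 53.5556
r_1 = -0.9383 / 53.5556 = -0.018

-0.018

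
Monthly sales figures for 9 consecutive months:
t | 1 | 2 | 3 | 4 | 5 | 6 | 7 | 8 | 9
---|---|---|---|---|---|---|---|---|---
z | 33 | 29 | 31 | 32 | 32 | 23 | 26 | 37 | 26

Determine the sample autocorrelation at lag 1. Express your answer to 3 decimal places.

-0.269

Mean z̄ = (33 + 29 + 31 + 32 + 32 + 23 + 26 + 37 + 26)/9 = 29.8889
Numerator Σ_{t=1}^{8}(z_t−z̄)(z_{t+1}−z̄) = -40.0123
Denominator Σ(z_t−z̄)² = 148.8889
r_1 = -40.0123 / 148.8889 = -0.269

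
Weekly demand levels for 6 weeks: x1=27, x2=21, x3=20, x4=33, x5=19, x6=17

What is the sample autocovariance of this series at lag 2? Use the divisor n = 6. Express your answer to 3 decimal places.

Mean x̄ = (27 + 21 + 20 + 33 + 19 + 17)/6 = 22.8333
Σ_{t=1}^{4}(x_t−x̄)(x_{t+2}−x̄) = -78.8889
γ_2 = -78.8889 / 6 = -13.148

-13.148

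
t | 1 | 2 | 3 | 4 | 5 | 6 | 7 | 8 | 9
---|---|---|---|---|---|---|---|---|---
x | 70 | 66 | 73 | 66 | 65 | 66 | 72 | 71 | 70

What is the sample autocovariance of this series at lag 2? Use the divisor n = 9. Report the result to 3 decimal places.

-1.085

Mean x̄ = (70 + 66 + 73 + 66 + 65 + 66 + 72 + 71 + 70)/9 = 68.7778
Σ_{t=1}^{7}(x_t−x̄)(x_{t+2}−x̄) = -9.7654
γ_2 = -9.7654 / 9 = -1.085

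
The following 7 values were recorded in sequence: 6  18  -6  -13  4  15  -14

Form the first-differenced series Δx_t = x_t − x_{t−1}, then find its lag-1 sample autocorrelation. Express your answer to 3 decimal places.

First differences Δx: 12, -24, -7, 17, 11, -29
Mean of differences = -3.3333
Numerator Σ(Δx_t−Δx̄)(Δx_{t+1}−Δx̄) = -392.1111
Denominator Σ(Δx_t−Δx̄)² = 1953.3333
r_1(Δx) = -392.1111 / 1953.3333 = -0.201

-0.201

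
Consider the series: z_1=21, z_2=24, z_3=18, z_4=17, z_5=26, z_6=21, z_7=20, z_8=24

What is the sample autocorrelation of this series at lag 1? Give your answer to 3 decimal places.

Mean z̄ = (21 + 24 + 18 + 17 + 26 + 21 + 20 + 24)/8 = 21.3750
Σ(z_t−z̄)(z_{t+1}−z̄) = (-0.9844) + (-8.8594) + (14.7656) + (-20.2344) + (-1.7344) + (0.5156) + (-3.6094) = -20.1406
Denominator Σ(z_t−z̄)² = 67.8750
r_1 = -20.1406 / 67.8750 = -0.297

-0.297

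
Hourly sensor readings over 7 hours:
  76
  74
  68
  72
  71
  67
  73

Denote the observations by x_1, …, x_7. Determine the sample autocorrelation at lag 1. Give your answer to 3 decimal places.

-0.059

Mean x̄ = (76 + 74 + 68 + 72 + 71 + 67 + 73)/7 = 71.5714
Deviations from mean: 4.4286, 2.4286, -3.5714, 0.4286, -0.5714, -4.5714, 1.4286
Σ(x_t−x̄)(x_{t+1}−x̄) = (10.7551) + (-8.6735) + (-1.5306) + (-0.2449) + (2.6122) + (-6.5306) = -3.6122
Denominator Σ(x_t−x̄)² = 61.7143
r_1 = -3.6122 / 61.7143 = -0.059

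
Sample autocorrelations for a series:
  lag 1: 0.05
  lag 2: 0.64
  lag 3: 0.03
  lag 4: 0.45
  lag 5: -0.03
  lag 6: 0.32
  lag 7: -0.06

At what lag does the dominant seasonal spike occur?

The largest autocorrelation is r_2 = 0.64, with weaker echoes at lags 4 (0.45) and 6 (0.32); the remaining lags stay at or below 0.05.
The dominant spike at lag 2 indicates a seasonal period of 2.

2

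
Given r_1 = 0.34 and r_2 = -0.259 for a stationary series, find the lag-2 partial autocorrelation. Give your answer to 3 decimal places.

φ_{22} = (r_2 − r_1²) / (1 − r_1²)
r_1² = (0.34)² = 0.1156
Numerator = -0.259 − 0.1156 = -0.3746; denominator = 1 − 0.1156 = 0.8844
φ_{22} = -0.3746 / 0.8844 = -0.424

-0.424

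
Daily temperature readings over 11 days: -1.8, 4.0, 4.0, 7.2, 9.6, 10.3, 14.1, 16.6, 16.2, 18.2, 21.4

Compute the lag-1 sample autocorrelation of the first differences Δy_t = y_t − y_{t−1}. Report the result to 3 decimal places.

First differences Δy: 5.8, 0.0, 3.2, 2.4, 0.7, 3.8, 2.5, -0.4, 2.0, 3.2
Mean of differences = 2.3200
Numerator Σ(Δy_t−Δȳ)(Δy_{t+1}−Δȳ) = -12.2064
Denominator Σ(Δy_t−Δȳ)² = 31.3960
r_1(Δy) = -12.2064 / 31.3960 = -0.389

-0.389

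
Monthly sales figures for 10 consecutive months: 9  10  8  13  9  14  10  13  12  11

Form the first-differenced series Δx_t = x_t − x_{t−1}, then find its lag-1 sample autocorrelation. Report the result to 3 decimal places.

-0.887

First differences Δx: 1, -2, 5, -4, 5, -4, 3, -1, -1
Mean of differences = 0.2222
Numerator Σ(Δx_t−Δx̄)(Δx_{t+1}−Δx̄) = -86.4938
Denominator Σ(Δx_t−Δx̄)² = 97.5556
r_1(Δx) = -86.4938 / 97.5556 = -0.887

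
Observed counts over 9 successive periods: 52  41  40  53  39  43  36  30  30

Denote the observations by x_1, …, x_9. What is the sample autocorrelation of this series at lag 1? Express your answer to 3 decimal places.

Mean x̄ = (52 + 41 + 40 + 53 + 39 + 43 + 36 + 30 + 30)/9 = 40.4444
Numerator Σ_{t=1}^{8}(x_t−x̄)(x_{t+1}−x̄) = 122.9136
Denominator Σ(x_t−x̄)² = 538.2222
r_1 = 122.9136 / 538.2222 = 0.228

0.228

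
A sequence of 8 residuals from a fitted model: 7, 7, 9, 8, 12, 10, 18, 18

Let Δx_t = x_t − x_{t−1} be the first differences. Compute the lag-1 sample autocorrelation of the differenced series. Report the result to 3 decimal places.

-0.694

First differences Δx: 0, 2, -1, 4, -2, 8, 0
Mean of differences = 1.5714
Numerator Σ(Δx_t−Δx̄)(Δx_{t+1}−Δx̄) = -49.7551
Denominator Σ(Δx_t−Δx̄)² = 71.7143
r_1(Δx) = -49.7551 / 71.7143 = -0.694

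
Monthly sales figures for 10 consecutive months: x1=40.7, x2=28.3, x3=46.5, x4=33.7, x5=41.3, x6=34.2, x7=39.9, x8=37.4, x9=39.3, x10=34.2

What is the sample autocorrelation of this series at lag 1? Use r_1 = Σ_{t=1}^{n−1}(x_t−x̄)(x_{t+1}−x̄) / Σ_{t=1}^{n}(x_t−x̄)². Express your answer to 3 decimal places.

Mean x̄ = (40.7 + 28.3 + 46.5 + 33.7 + 41.3 + 34.2 + 39.9 + 37.4 + 39.3 + 34.2)/10 = 37.5500
Numerator Σ_{t=1}^{9}(x_t−x̄)(x_{t+1}−x̄) = -187.7325
Denominator Σ(x_t−x̄)² = 235.5250
r_1 = -187.7325 / 235.5250 = -0.797

-0.797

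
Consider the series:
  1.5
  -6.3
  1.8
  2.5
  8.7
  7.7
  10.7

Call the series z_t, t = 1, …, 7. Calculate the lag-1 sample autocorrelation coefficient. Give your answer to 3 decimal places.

0.429

Mean z̄ = (1.5 − 6.3 + 1.8 + 2.5 + 8.7 + 7.7 + 10.7)/7 = 3.8000
Deviations from mean: -2.3000, -10.1000, -2.0000, -1.3000, 4.9000, 3.9000, 6.9000
Numerator Σ_{t=1}^{6}(z_t−z̄)(z_{t+1}−z̄) = 85.6800
Denominator Σ(z_t−z̄)² = 199.8200
r_1 = 85.6800 / 199.8200 = 0.429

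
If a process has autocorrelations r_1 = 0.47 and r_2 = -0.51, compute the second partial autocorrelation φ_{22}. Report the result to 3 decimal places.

-0.938

φ_{22} = (r_2 − r_1²) / (1 − r_1²)
r_1² = (0.47)² = 0.2209
Numerator = -0.51 − 0.2209 = -0.7309; denominator = 1 − 0.2209 = 0.7791
φ_{22} = -0.7309 / 0.7791 = -0.938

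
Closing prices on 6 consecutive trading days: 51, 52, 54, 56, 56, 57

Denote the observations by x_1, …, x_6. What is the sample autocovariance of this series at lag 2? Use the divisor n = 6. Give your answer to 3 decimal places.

Mean x̄ = (51 + 52 + 54 + 56 + 56 + 57)/6 = 54.3333
Deviations: -3.3333, -2.3333, -0.3333, 1.6667, 1.6667, 2.6667
Σ_{t=1}^{4}(x_t−x̄)(x_{t+2}−x̄) = 1.1111
γ_2 = 1.1111 / 6 = 0.185

0.185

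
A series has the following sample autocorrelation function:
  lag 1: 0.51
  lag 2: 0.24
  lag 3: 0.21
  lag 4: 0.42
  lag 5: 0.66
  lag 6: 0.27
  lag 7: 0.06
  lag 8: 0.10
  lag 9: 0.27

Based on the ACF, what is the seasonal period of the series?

5

The largest autocorrelation is r_5 = 0.66; the remaining lags stay at or below 0.51. The elevated value at lag 1 (0.51), dropping to 0.24 at lag 2, reflects decaying short-term dependence rather than seasonality.
The dominant spike at lag 5 indicates a seasonal period of 5.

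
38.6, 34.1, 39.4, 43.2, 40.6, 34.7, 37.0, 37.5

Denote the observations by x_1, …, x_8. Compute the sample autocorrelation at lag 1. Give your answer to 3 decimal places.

Mean x̄ = (38.6 + 34.1 + 39.4 + 43.2 + 40.6 + 34.7 + 37.0 + 37.5)/8 = 38.1375
Deviations from mean: 0.4625, -4.0375, 1.2625, 5.0625, 2.4625, -3.4375, -1.1375, -0.6375
Σ(x_t−x̄)(x_{t+1}−x̄) = (-1.8673) + (-5.0973) + (6.3914) + (12.4664) + (-8.4648) + (3.9102) + (0.7252) = 8.0636
Denominator Σ(x_t−x̄)² = 63.3188
r_1 = 8.0636 / 63.3188 = 0.127

0.127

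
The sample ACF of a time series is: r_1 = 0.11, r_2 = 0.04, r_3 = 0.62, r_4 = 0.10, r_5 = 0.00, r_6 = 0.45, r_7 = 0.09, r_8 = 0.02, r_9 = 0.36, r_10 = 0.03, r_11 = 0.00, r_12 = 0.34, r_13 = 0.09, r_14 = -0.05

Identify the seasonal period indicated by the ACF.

The largest autocorrelation is r_3 = 0.62, with weaker echoes at lags 6 (0.45), 9 (0.36) and 12 (0.34); the remaining lags stay at or below 0.11.
The dominant spike at lag 3 indicates a seasonal period of 3.

3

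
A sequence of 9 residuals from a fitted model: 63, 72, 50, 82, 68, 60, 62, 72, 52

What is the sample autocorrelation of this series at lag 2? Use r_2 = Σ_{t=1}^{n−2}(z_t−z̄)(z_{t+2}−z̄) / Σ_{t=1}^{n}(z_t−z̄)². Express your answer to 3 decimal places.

0.015

Mean z̄ = (63 + 72 + 50 + 82 + 68 + 60 + 62 + 72 + 52)/9 = 64.5556
Numerator Σ_{t=1}^{7}(z_t−z̄)(z_{t+2}−z̄) = 12.2716
Denominator Σ(z_t−z̄)² = 826.2222
r_2 = 12.2716 / 826.2222 = 0.015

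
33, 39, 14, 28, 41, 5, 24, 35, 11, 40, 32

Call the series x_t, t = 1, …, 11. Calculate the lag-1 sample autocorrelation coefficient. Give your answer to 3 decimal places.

-0.398

Mean x̄ = (33 + 39 + 14 + 28 + 41 + 5 + 24 + 35 + 11 + 40 + 32)/11 = 27.4545
Numerator Σ_{t=1}^{10}(x_t−x̄)(x_{t+1}−x̄) = -617.4793
Denominator Σ(x_t−x̄)² = 1550.7273
r_1 = -617.4793 / 1550.7273 = -0.398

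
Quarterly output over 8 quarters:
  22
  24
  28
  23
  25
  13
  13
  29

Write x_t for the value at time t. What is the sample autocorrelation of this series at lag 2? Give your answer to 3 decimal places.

-0.303

Mean x̄ = (22 + 24 + 28 + 23 + 25 + 13 + 13 + 29)/8 = 22.1250
Deviations from mean: -0.1250, 1.8750, 5.8750, 0.8750, 2.8750, -9.1250, -9.1250, 6.8750
Σ(x_t−x̄)(x_{t+2}−x̄) = (-0.7344) + (1.6406) + (16.8906) + (-7.9844) + (-26.2344) + (-62.7344) = -79.1563
Denominator Σ(x_t−x̄)² = 260.8750
r_2 = -79.1563 / 260.8750 = -0.303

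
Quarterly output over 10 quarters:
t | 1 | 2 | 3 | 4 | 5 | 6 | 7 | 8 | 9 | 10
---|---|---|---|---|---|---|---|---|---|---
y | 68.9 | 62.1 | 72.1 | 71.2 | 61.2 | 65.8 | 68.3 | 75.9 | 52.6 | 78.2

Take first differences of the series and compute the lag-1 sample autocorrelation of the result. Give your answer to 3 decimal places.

First differences Δy: -6.8, 10.0, -0.9, -10.0, 4.6, 2.5, 7.6, -23.3, 25.6
Mean of differences = 1.0333
Numerator Σ(Δy_t−Δȳ)(Δy_{t+1}−Δȳ) = -848.3111
Denominator Σ(Δy_t−Δȳ)² = 1520.8600
r_1(Δy) = -848.3111 / 1520.8600 = -0.558

-0.558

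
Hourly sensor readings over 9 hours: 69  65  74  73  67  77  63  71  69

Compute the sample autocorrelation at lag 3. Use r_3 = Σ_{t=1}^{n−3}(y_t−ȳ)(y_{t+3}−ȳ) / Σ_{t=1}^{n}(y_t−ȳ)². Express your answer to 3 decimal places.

Mean ȳ = (69 + 65 + 74 + 73 + 67 + 77 + 63 + 71 + 69)/9 = 69.7778
Σ(y_t−ȳ)(y_{t+3}−ȳ) = (-2.5062) + (13.2716) + (30.4938) + (-21.8395) + (-3.3951) + (-5.6173) = 10.4074
Denominator Σ(y_t−ȳ)² = 159.5556
r_3 = 10.4074 / 159.5556 = 0.065

0.065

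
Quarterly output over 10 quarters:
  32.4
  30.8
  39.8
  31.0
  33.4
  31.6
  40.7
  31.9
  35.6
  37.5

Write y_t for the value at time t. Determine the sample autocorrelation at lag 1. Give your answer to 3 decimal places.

Mean ȳ = (32.4 + 30.8 + 39.8 + 31.0 + 33.4 + 31.6 + 40.7 + 31.9 + 35.6 + 37.5)/10 = 34.4700
Numerator Σ_{t=1}^{9}(y_t−ȳ)(y_{t+1}−ȳ) = -57.0469
Denominator Σ(y_t−ȳ)² = 123.4610
r_1 = -57.0469 / 123.4610 = -0.462

-0.462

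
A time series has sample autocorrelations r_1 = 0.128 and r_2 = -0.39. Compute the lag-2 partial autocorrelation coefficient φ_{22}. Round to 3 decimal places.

φ_{22} = (r_2 − r_1²) / (1 − r_1²)
r_1² = (0.128)² = 0.016384
Numerator = -0.39 − 0.0164 = -0.4064; denominator = 1 − 0.0164 = 0.9836
φ_{22} = -0.4064 / 0.9836 = -0.413

-0.413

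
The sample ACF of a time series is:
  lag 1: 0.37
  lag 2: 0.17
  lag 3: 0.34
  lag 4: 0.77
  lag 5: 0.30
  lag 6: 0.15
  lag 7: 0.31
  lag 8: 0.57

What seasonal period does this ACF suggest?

4

The largest autocorrelation is r_4 = 0.77, with a weaker echo at lag 8 (0.57); the remaining lags stay at or below 0.37. The elevated value at lag 1 (0.37), dropping to 0.17 at lag 2, reflects decaying short-term dependence rather than seasonality.
The dominant spike at lag 4 indicates a seasonal period of 4.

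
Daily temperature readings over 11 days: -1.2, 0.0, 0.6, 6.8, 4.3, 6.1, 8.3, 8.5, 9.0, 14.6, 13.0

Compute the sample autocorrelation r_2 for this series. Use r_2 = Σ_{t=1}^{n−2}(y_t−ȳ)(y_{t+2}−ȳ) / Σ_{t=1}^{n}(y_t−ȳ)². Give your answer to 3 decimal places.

Mean ȳ = (-1.2 + 0.0 + 0.6 + 6.8 + 4.3 + 6.1 + 8.3 + 8.5 + 9.0 + 14.6 + 13.0)/11 = 6.3636
Numerator Σ_{t=1}^{9}(y_t−ȳ)(y_{t+2}−ȳ) = 88.2337
Denominator Σ(y_t−ȳ)² = 262.5855
r_2 = 88.2337 / 262.5855 = 0.336

0.336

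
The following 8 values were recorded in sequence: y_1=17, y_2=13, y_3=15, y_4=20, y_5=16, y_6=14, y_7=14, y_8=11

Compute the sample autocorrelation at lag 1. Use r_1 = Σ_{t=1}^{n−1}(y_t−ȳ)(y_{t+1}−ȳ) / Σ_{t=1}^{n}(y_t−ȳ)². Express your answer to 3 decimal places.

Mean ȳ = (17 + 13 + 15 + 20 + 16 + 14 + 14 + 11)/8 = 15.0000
Deviations from mean: 2.0000, -2.0000, 0.0000, 5.0000, 1.0000, -1.0000, -1.0000, -4.0000
Σ(y_t−ȳ)(y_{t+1}−ȳ) = (-4.0000) + (0.0000) + (0.0000) + (5.0000) + (-1.0000) + (1.0000) + (4.0000) = 5.0000
Denominator Σ(y_t−ȳ)² = 52.0000
r_1 = 5.0000 / 52.0000 = 0.096

0.096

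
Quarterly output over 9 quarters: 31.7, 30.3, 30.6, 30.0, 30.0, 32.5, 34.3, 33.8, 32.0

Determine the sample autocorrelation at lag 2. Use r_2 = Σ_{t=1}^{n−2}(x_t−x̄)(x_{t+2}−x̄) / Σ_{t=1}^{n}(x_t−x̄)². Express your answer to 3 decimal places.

Mean x̄ = (31.7 + 30.3 + 30.6 + 30.0 + 30.0 + 32.5 + 34.3 + 33.8 + 32.0)/9 = 31.6889
Numerator Σ_{t=1}^{7}(x_t−x̄)(x_{t+2}−x̄) = 0.9175
Denominator Σ(x_t−x̄)² = 20.8489
r_2 = 0.9175 / 20.8489 = 0.044

0.044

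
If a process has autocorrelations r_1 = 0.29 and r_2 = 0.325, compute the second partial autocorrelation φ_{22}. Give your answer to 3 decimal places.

0.263

φ_{22} = (r_2 − r_1²) / (1 − r_1²)
r_1² = (0.29)² = 0.0841
Numerator = 0.325 − 0.0841 = 0.2409; denominator = 1 − 0.0841 = 0.9159
φ_{22} = 0.2409 / 0.9159 = 0.263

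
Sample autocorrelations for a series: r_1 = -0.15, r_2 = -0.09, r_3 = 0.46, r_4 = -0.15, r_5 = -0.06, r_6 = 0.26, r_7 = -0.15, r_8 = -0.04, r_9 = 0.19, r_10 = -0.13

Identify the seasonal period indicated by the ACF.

3

The largest autocorrelation is r_3 = 0.46, with weaker echoes at lags 6 (0.26) and 9 (0.19); the remaining lags stay at or below -0.04.
The dominant spike at lag 3 indicates a seasonal period of 3.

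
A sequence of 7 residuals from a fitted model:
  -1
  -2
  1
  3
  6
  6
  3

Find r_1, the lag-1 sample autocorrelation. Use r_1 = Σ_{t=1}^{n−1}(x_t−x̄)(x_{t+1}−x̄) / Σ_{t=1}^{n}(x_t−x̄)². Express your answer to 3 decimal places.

Mean x̄ = (-1 − 2 + 1 + 3 + 6 + 6 + 3)/7 = 2.2857
Deviations from mean: -3.2857, -4.2857, -1.2857, 0.7143, 3.7143, 3.7143, 0.7143
Numerator Σ_{t=1}^{6}(x_t−x̄)(x_{t+1}−x̄) = 37.7755
Denominator Σ(x_t−x̄)² = 59.4286
r_1 = 37.7755 / 59.4286 = 0.636

0.636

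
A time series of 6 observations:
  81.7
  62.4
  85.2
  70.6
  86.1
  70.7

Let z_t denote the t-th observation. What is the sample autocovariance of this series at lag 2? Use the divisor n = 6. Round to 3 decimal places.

41.158

Mean z̄ = (81.7 + 62.4 + 85.2 + 70.6 + 86.1 + 70.7)/6 = 76.1167
Deviations: 5.5833, -13.7167, 9.0833, -5.5167, 9.9833, -5.4167
Σ_{t=1}^{4}(z_t−z̄)(z_{t+2}−z̄) = 246.9494
γ_2 = 246.9494 / 6 = 41.158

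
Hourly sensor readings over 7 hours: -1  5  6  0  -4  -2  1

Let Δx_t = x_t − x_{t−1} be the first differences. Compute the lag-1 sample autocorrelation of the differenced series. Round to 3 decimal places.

0.239

First differences Δx: 6, 1, -6, -4, 2, 3
Mean of differences = 0.3333
Numerator Σ(Δx_t−Δx̄)(Δx_{t+1}−Δx̄) = 24.2222
Denominator Σ(Δx_t−Δx̄)² = 101.3333
r_1(Δx) = 24.2222 / 101.3333 = 0.239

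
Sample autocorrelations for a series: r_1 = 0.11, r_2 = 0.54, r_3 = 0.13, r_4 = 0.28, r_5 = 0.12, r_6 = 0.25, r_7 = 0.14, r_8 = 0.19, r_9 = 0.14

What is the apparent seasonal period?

The largest autocorrelation is r_2 = 0.54, with weaker echoes at lags 4 (0.28), 6 (0.25) and 8 (0.19); the remaining lags stay at or below 0.14.
The dominant spike at lag 2 indicates a seasonal period of 2.

2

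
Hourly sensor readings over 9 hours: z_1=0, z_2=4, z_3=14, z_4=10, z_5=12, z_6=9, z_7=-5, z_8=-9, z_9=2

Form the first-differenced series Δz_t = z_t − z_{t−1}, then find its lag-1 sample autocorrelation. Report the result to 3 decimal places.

0.090

First differences Δz: 4, 10, -4, 2, -3, -14, -4, 11
Mean of differences = 0.2500
Numerator Σ(Δz_t−Δz̄)(Δz_{t+1}−Δz̄) = 43.1875
Denominator Σ(Δz_t−Δz̄)² = 477.5000
r_1(Δz) = 43.1875 / 477.5000 = 0.090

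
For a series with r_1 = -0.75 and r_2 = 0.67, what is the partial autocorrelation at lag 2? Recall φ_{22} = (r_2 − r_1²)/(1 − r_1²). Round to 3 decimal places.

φ_{22} = (r_2 − r_1²) / (1 − r_1²)
r_1² = (-0.75)² = 0.5625
Numerator = 0.67 − 0.5625 = 0.1075; denominator = 1 − 0.5625 = 0.4375
φ_{22} = 0.1075 / 0.4375 = 0.246

0.246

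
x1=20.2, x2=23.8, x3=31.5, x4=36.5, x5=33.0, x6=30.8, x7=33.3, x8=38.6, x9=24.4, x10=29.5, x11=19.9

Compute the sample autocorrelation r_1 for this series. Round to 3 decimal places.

Mean x̄ = (20.2 + 23.8 + 31.5 + 36.5 + 33.0 + 30.8 + 33.3 + 38.6 + 24.4 + 29.5 + 19.9)/11 = 29.2273
Numerator Σ_{t=1}^{10}(x_t−x̄)(x_{t+1}−x̄) = 82.0320
Denominator Σ(x_t−x̄)² = 400.5218
r_1 = 82.0320 / 400.5218 = 0.205

0.205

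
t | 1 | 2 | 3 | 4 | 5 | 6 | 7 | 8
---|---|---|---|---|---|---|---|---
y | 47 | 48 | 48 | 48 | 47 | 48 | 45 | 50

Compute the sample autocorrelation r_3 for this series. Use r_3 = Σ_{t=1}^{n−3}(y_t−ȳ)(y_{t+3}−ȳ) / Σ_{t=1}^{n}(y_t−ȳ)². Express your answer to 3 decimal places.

Mean ȳ = (47 + 48 + 48 + 48 + 47 + 48 + 45 + 50)/8 = 47.6250
Numerator Σ_{t=1}^{5}(y_t−ȳ)(y_{t+3}−ȳ) = -2.7969
Denominator Σ(y_t−ȳ)² = 13.8750
r_3 = -2.7969 / 13.8750 = -0.202

-0.202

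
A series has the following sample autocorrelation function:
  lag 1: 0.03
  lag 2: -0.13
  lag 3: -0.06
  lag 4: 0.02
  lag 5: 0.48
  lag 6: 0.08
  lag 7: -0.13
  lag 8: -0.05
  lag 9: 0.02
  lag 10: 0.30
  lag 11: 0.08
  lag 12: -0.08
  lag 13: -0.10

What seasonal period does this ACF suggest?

5

The largest autocorrelation is r_5 = 0.48, with a weaker echo at lag 10 (0.30); the remaining lags stay at or below 0.08.
The dominant spike at lag 5 indicates a seasonal period of 5.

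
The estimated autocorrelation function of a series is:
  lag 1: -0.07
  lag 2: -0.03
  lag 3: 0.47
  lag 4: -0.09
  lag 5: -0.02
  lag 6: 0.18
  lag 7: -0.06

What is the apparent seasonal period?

The largest autocorrelation is r_3 = 0.47, with a weaker echo at lag 6 (0.18); the remaining lags stay at or below -0.02.
The dominant spike at lag 3 indicates a seasonal period of 3.

3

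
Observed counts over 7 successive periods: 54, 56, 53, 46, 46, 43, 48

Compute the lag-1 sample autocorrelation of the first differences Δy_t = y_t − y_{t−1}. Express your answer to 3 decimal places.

First differences Δy: 2, -3, -7, 0, -3, 5
Mean of differences = -1.0000
Numerator Σ(Δy_t−Δȳ)(Δy_{t+1}−Δȳ) = -14.0000
Denominator Σ(Δy_t−Δȳ)² = 90.0000
r_1(Δy) = -14.0000 / 90.0000 = -0.156

-0.156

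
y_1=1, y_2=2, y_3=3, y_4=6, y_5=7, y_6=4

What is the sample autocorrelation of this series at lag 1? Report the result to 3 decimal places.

Mean ȳ = (1 + 2 + 3 + 6 + 7 + 4)/6 = 3.8333
Deviations from mean: -2.8333, -1.8333, -0.8333, 2.1667, 3.1667, 0.1667
Σ(y_t−ȳ)(y_{t+1}−ȳ) = (5.1944) + (1.5278) + (-1.8056) + (6.8611) + (0.5278) = 12.3056
Denominator Σ(y_t−ȳ)² = 26.8333
r_1 = 12.3056 / 26.8333 = 0.459

0.459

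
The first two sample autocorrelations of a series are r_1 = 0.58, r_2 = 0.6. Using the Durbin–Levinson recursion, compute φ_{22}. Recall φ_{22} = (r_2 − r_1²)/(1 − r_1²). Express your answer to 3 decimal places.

0.397

φ_{22} = (r_2 − r_1²) / (1 − r_1²)
r_1² = (0.58)² = 0.3364
Numerator = 0.6 − 0.3364 = 0.2636; denominator = 1 − 0.3364 = 0.6636
φ_{22} = 0.2636 / 0.6636 = 0.397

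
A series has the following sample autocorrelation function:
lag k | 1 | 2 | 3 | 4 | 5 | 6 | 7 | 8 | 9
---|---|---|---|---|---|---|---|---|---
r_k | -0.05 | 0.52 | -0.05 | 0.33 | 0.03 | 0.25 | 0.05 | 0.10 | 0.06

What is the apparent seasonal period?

The largest autocorrelation is r_2 = 0.52, with weaker echoes at lags 4 (0.33) and 6 (0.25); the remaining lags stay at or below 0.10.
The dominant spike at lag 2 indicates a seasonal period of 2.

2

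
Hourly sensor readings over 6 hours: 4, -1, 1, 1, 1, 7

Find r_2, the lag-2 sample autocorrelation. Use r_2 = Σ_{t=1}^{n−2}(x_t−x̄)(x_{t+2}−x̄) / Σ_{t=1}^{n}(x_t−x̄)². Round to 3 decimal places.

-0.067

Mean x̄ = (4 − 1 + 1 + 1 + 1 + 7)/6 = 2.1667
Deviations from mean: 1.8333, -3.1667, -1.1667, -1.1667, -1.1667, 4.8333
Σ(x_t−x̄)(x_{t+2}−x̄) = (-2.1389) + (3.6944) + (1.3611) + (-5.6389) = -2.7222
Denominator Σ(x_t−x̄)² = 40.8333
r_2 = -2.7222 / 40.8333 = -0.067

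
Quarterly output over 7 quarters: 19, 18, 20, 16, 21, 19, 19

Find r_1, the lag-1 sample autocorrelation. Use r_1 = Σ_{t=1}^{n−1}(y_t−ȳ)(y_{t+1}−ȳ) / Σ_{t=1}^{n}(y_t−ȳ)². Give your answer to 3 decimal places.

Mean ȳ = (19 + 18 + 20 + 16 + 21 + 19 + 19)/7 = 18.8571
Deviations from mean: 0.1429, -0.8571, 1.1429, -2.8571, 2.1429, 0.1429, 0.1429
Numerator Σ_{t=1}^{6}(y_t−ȳ)(y_{t+1}−ȳ) = -10.1633
Denominator Σ(y_t−ȳ)² = 14.8571
r_1 = -10.1633 / 14.8571 = -0.684

-0.684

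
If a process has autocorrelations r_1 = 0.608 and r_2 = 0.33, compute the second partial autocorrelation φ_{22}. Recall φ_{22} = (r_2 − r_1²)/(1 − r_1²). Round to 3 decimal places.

-0.063

φ_{22} = (r_2 − r_1²) / (1 − r_1²)
r_1² = (0.608)² = 0.369664
Numerator = 0.33 − 0.3697 = -0.0397; denominator = 1 − 0.3697 = 0.6303
φ_{22} = -0.0397 / 0.6303 = -0.063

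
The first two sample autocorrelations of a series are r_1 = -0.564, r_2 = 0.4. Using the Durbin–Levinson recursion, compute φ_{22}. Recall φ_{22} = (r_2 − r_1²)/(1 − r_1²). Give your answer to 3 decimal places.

φ_{22} = (r_2 − r_1²) / (1 − r_1²)
r_1² = (-0.564)² = 0.318096
Numerator = 0.4 − 0.3181 = 0.0819; denominator = 1 − 0.3181 = 0.6819
φ_{22} = 0.0819 / 0.6819 = 0.120

0.120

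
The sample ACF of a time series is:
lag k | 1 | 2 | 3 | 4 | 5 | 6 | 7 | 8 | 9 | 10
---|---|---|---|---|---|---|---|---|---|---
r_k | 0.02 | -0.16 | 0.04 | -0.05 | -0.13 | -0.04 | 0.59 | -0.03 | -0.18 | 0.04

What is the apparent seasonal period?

7

The largest autocorrelation is r_7 = 0.59; the remaining lags stay at or below 0.04.
The dominant spike at lag 7 indicates a seasonal period of 7.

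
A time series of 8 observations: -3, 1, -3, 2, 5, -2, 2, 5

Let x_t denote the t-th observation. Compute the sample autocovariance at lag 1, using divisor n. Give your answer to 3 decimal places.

Mean x̄ = (-3 + 1 − 3 + 2 + 5 − 2 + 2 + 5)/8 = 0.8750
Deviations: -3.8750, 0.1250, -3.8750, 1.1250, 4.1250, -2.8750, 1.1250, 4.1250
Σ_{t=1}^{7}(x_t−x̄)(x_{t+1}−x̄) = -11.1406
γ_1 = -11.1406 / 8 = -1.393

-1.393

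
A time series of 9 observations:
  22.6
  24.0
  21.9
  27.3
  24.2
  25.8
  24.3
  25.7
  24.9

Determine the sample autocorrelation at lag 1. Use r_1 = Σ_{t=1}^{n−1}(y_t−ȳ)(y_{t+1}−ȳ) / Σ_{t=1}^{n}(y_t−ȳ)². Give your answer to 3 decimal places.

Mean ȳ = (22.6 + 24.0 + 21.9 + 27.3 + 24.2 + 25.8 + 24.3 + 25.7 + 24.9)/9 = 24.5222
Numerator Σ_{t=1}^{8}(y_t−ȳ)(y_{t+1}−ȳ) = -6.3183
Denominator Σ(y_t−ȳ)² = 21.8756
r_1 = -6.3183 / 21.8756 = -0.289

-0.289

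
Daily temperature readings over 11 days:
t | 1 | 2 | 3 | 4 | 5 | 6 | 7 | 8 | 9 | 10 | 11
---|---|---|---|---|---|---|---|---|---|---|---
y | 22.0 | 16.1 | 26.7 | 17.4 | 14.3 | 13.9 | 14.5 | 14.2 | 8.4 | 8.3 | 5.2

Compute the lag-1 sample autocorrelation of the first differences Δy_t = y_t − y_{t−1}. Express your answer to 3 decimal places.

-0.559

First differences Δy: -5.9, 10.6, -9.3, -3.1, -0.4, 0.6, -0.3, -5.8, -0.1, -3.1
Mean of differences = -1.6800
Numerator Σ(Δy_t−Δȳ)(Δy_{t+1}−Δȳ) = -144.7664
Denominator Σ(Δy_t−Δȳ)² = 258.9160
r_1(Δy) = -144.7664 / 258.9160 = -0.559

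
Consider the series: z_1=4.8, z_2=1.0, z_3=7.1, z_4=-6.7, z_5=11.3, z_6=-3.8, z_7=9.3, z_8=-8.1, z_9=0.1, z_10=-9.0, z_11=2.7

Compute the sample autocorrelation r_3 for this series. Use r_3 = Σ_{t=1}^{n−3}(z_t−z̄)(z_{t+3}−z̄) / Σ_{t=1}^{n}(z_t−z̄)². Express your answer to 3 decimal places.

Mean z̄ = (4.8 + 1.0 + 7.1 − 6.7 + 11.3 − 3.8 + 9.3 − 8.1 + 0.1 − 9.0 + 2.7)/11 = 0.7909
Numerator Σ_{t=1}^{8}(z_t−z̄)(z_{t+3}−z̄) = -311.0884
Denominator Σ(z_t−z̄)² = 494.9891
r_3 = -311.0884 / 494.9891 = -0.628

-0.628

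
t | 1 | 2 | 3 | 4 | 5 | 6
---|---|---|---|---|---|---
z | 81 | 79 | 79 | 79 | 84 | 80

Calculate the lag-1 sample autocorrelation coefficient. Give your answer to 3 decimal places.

Mean z̄ = (81 + 79 + 79 + 79 + 84 + 80)/6 = 80.3333
Deviations from mean: 0.6667, -1.3333, -1.3333, -1.3333, 3.6667, -0.3333
Σ(z_t−z̄)(z_{t+1}−z̄) = (-0.8889) + (1.7778) + (1.7778) + (-4.8889) + (-1.2222) = -3.4444
Denominator Σ(z_t−z̄)² = 19.3333
r_1 = -3.4444 / 19.3333 = -0.178

-0.178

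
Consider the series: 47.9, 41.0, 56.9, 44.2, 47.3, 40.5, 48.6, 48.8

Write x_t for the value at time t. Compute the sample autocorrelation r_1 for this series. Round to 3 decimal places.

Mean x̄ = (47.9 + 41.0 + 56.9 + 44.2 + 47.3 + 40.5 + 48.6 + 48.8)/8 = 46.9000
Deviations from mean: 1.0000, -5.9000, 10.0000, -2.7000, 0.4000, -6.4000, 1.7000, 1.9000
Σ(x_t−x̄)(x_{t+1}−x̄) = (-5.9000) + (-59.0000) + (-27.0000) + (-1.0800) + (-2.5600) + (-10.8800) + (3.2300) = -103.1900
Denominator Σ(x_t−x̄)² = 190.7200
r_1 = -103.1900 / 190.7200 = -0.541

-0.541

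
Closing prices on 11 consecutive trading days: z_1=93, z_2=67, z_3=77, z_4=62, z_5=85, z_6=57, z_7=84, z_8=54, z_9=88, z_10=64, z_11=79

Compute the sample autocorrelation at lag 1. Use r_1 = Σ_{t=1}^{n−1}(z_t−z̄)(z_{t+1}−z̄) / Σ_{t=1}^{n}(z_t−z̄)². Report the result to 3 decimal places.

-0.758

Mean z̄ = (93 + 67 + 77 + 62 + 85 + 57 + 84 + 54 + 88 + 64 + 79)/11 = 73.6364
Numerator Σ_{t=1}^{10}(z_t−z̄)(z_{t+1}−z̄) = -1359.3140
Denominator Σ(z_t−z̄)² = 1792.5455
r_1 = -1359.3140 / 1792.5455 = -0.758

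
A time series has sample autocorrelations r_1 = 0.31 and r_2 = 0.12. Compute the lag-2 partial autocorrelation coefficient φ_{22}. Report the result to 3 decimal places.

φ_{22} = (r_2 − r_1²) / (1 − r_1²)
r_1² = (0.31)² = 0.0961
Numerator = 0.12 − 0.0961 = 0.0239; denominator = 1 − 0.0961 = 0.9039
φ_{22} = 0.0239 / 0.9039 = 0.026

0.026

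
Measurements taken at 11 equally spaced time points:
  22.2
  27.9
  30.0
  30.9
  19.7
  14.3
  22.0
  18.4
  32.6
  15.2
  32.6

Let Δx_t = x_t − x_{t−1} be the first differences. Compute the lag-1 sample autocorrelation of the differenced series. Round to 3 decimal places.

-0.560

First differences Δx: 5.7, 2.1, 0.9, -11.2, -5.4, 7.7, -3.6, 14.2, -17.4, 17.4
Mean of differences = 1.0400
Numerator Σ(Δx_t−Δx̄)(Δx_{t+1}−Δx̄) = -593.8736
Denominator Σ(Δx_t−Δx̄)² = 1060.9040
r_1(Δx) = -593.8736 / 1060.9040 = -0.560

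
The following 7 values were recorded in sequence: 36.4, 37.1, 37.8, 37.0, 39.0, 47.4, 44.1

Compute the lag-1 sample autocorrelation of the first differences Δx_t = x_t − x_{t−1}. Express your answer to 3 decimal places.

-0.356

First differences Δx: 0.7, 0.7, -0.8, 2.0, 8.4, -3.3
Mean of differences = 1.2833
Numerator Σ(Δx_t−Δx̄)(Δx_{t+1}−Δx̄) = -27.4553
Denominator Σ(Δx_t−Δx̄)² = 77.1883
r_1(Δx) = -27.4553 / 77.1883 = -0.356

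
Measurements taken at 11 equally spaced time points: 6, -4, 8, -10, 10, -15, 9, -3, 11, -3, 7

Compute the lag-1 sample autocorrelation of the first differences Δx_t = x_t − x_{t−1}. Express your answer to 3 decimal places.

First differences Δx: -10, 12, -18, 20, -25, 24, -12, 14, -14, 10
Mean of differences = 0.1000
Numerator Σ(Δx_t−Δx̄)(Δx_{t+1}−Δx̄) = -2588.1100
Denominator Σ(Δx_t−Δx̄)² = 2804.9000
r_1(Δx) = -2588.1100 / 2804.9000 = -0.923

-0.923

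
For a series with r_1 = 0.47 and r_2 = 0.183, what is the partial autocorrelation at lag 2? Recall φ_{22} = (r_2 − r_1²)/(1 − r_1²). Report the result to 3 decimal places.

φ_{22} = (r_2 − r_1²) / (1 − r_1²)
r_1² = (0.47)² = 0.2209
Numerator = 0.183 − 0.2209 = -0.0379; denominator = 1 − 0.2209 = 0.7791
φ_{22} = -0.0379 / 0.7791 = -0.049

-0.049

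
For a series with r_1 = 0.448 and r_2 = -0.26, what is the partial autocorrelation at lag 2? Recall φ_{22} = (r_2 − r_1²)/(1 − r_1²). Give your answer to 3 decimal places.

-0.576

φ_{22} = (r_2 − r_1²) / (1 − r_1²)
r_1² = (0.448)² = 0.200704
Numerator = -0.26 − 0.2007 = -0.4607; denominator = 1 − 0.2007 = 0.7993
φ_{22} = -0.4607 / 0.7993 = -0.576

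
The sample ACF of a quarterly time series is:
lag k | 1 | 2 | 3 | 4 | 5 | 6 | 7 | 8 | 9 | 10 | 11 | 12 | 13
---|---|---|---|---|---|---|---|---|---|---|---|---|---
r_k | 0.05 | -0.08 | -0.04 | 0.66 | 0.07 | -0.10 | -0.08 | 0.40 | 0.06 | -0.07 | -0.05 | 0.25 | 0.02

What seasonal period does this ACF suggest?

4

The largest autocorrelation is r_4 = 0.66, with weaker echoes at lags 8 (0.40) and 12 (0.25); the remaining lags stay at or below 0.07.
The dominant spike at lag 4 indicates a seasonal period of 4.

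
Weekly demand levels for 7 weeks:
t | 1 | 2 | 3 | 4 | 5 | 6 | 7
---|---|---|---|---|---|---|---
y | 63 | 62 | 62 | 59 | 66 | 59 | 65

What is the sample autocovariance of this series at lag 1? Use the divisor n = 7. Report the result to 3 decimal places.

-4.644

Mean ȳ = (63 + 62 + 62 + 59 + 66 + 59 + 65)/7 = 62.2857
Σ_{t=1}^{6}(y_t−ȳ)(y_{t+1}−ȳ) = -32.5102
γ_1 = -32.5102 / 7 = -4.644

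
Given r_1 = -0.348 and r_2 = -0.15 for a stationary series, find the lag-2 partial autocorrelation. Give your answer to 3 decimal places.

φ_{22} = (r_2 − r_1²) / (1 − r_1²)
r_1² = (-0.348)² = 0.121104
Numerator = -0.15 − 0.1211 = -0.2711; denominator = 1 − 0.1211 = 0.8789
φ_{22} = -0.2711 / 0.8789 = -0.308

-0.308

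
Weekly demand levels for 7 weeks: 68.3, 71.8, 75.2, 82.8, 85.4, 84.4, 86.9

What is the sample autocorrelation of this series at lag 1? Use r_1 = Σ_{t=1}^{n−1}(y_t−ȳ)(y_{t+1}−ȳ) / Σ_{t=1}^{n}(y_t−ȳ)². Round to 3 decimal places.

Mean ȳ = (68.3 + 71.8 + 75.2 + 82.8 + 85.4 + 84.4 + 86.9)/7 = 79.2571
Numerator Σ_{t=1}^{6}(y_t−ȳ)(y_{t+1}−ȳ) = 190.2510
Denominator Σ(y_t−ȳ)² = 327.2771
r_1 = 190.2510 / 327.2771 = 0.581

0.581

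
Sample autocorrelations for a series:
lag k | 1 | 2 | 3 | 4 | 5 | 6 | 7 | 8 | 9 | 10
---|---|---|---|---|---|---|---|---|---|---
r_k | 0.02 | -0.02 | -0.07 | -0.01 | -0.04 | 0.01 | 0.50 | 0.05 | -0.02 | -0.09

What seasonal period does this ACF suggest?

7

The largest autocorrelation is r_7 = 0.50; the remaining lags stay at or below 0.05.
The dominant spike at lag 7 indicates a seasonal period of 7.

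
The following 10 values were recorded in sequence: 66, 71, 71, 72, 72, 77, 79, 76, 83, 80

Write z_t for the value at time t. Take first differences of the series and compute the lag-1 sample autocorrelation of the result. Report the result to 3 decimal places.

-0.590

First differences Δz: 5, 0, 1, 0, 5, 2, -3, 7, -3
Mean of differences = 1.5556
Numerator Σ(Δz_t−Δz̄)(Δz_{t+1}−Δz̄) = -59.0864
Denominator Σ(Δz_t−Δz̄)² = 100.2222
r_1(Δz) = -59.0864 / 100.2222 = -0.590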